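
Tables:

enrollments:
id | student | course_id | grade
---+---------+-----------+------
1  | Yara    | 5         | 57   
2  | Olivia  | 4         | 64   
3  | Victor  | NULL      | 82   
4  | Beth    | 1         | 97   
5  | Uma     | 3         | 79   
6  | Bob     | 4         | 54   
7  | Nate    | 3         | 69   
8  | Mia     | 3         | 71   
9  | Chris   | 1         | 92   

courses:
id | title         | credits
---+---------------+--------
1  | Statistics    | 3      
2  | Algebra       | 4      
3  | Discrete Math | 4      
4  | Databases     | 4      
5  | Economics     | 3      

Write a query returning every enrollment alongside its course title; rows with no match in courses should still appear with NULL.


LEFT JOIN keeps every row from enrollments (the left table); where course_id has no match in courses, the course columns become NULL. Walk through each enrollment:
  - enrollment 1 (Yara): course_id=5 -> matches Economics
  - enrollment 2 (Olivia): course_id=4 -> matches Databases
  - enrollment 3 (Victor): course_id=NULL, no match -> kept with NULL
  - enrollment 4 (Beth): course_id=1 -> matches Statistics
  - enrollment 5 (Uma): course_id=3 -> matches Discrete Math
  - enrollment 6 (Bob): course_id=4 -> matches Databases
  - enrollment 7 (Nate): course_id=3 -> matches Discrete Math
  - enrollment 8 (Mia): course_id=3 -> matches Discrete Math
  - enrollment 9 (Chris): course_id=1 -> matches Statistics
All 9 rows appear; 1 has NULL course.

SQL:
SELECT a.student, b.title AS course
FROM enrollments a
LEFT JOIN courses b ON a.course_id = b.id

Result:
student | course       
--------+--------------
Yara    | Economics    
Olivia  | Databases    
Victor  | NULL         
Beth    | Statistics   
Uma     | Discrete Math
Bob     | Databases    
Nate    | Discrete Math
Mia     | Discrete Math
Chris   | Statistics   


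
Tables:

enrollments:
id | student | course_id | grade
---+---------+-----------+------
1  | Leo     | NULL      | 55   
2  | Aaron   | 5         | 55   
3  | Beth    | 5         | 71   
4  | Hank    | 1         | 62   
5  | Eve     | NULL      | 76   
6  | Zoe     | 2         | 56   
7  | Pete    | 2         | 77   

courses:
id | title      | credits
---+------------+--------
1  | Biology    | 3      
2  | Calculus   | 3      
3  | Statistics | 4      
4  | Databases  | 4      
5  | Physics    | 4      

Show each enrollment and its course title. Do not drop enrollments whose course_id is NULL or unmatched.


LEFT JOIN keeps every row from enrollments (the left table); where course_id has no match in courses, the course columns become NULL. Walk through each enrollment:
  - enrollment 1 (Leo): course_id=NULL, no match -> kept with NULL
  - enrollment 2 (Aaron): course_id=5 -> matches Physics
  - enrollment 3 (Beth): course_id=5 -> matches Physics
  - enrollment 4 (Hank): course_id=1 -> matches Biology
  - enrollment 5 (Eve): course_id=NULL, no match -> kept with NULL
  - enrollment 6 (Zoe): course_id=2 -> matches Calculus
  - enrollment 7 (Pete): course_id=2 -> matches Calculus
All 7 rows appear; 2 have NULL course.

SQL:
SELECT a.student, b.title AS course
FROM enrollments a
LEFT JOIN courses b ON a.course_id = b.id

Result:
student | course  
--------+---------
Leo     | NULL    
Aaron   | Physics 
Beth    | Physics 
Hank    | Biology 
Eve     | NULL    
Zoe     | Calculus
Pete    | Calculus


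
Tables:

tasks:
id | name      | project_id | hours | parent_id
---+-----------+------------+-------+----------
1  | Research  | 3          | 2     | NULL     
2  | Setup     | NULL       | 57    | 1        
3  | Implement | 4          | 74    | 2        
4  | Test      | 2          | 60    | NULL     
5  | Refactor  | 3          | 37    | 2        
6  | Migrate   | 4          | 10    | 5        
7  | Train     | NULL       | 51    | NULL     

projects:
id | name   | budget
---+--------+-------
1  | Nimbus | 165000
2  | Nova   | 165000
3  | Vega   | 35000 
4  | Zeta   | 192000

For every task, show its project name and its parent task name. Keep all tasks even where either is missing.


Two LEFT JOINs from the same base table tasks: one to projects via project_id, one to tasks itself via parent_id. Both are LEFT so every task is preserved.
Match against projects:
  - task 1 (Research): project_id=3 -> matches Vega
  - task 2 (Setup): project_id=NULL, no match -> kept with NULL
  - task 3 (Implement): project_id=4 -> matches Zeta
  - task 4 (Test): project_id=2 -> matches Nova
  - task 5 (Refactor): project_id=3 -> matches Vega
  - task 6 (Migrate): project_id=4 -> matches Zeta
  - task 7 (Train): project_id=NULL, no match -> kept with NULL
Match against tasks (self):
  - task 1 (Research): parent_id=NULL -> NULL
  - task 2 (Setup): parent_id=1 -> Research
  - task 3 (Implement): parent_id=2 -> Setup
  - task 4 (Test): parent_id=NULL -> NULL
  - task 5 (Refactor): parent_id=2 -> Setup
  - task 6 (Migrate): parent_id=5 -> Refactor
  - task 7 (Train): parent_id=NULL -> NULL

SQL:
SELECT a.name, b.name AS project, c.name AS parent
FROM tasks a
LEFT JOIN projects b ON a.project_id = b.id
LEFT JOIN tasks c ON a.parent_id = c.id

Result:
name      | project | parent  
----------+---------+---------
Research  | Vega    | NULL    
Setup     | NULL    | Research
Implement | Zeta    | Setup   
Test      | Nova    | NULL    
Refactor  | Vega    | Setup   
Migrate   | Zeta    | Refactor
Train     | NULL    | NULL    


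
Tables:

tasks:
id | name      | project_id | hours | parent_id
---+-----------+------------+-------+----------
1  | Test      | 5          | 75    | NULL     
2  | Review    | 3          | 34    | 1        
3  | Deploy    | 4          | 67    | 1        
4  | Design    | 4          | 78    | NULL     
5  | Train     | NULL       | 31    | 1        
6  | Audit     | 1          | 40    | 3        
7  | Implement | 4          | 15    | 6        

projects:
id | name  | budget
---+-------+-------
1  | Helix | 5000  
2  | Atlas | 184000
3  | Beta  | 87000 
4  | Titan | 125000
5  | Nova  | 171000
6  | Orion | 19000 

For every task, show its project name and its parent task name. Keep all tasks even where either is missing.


Two LEFT JOINs from the same base table tasks: one to projects via project_id, one to tasks itself via parent_id. Both are LEFT so every task is preserved.
Match against projects:
  - task 1 (Test): project_id=5 -> matches Nova
  - task 2 (Review): project_id=3 -> matches Beta
  - task 3 (Deploy): project_id=4 -> matches Titan
  - task 4 (Design): project_id=4 -> matches Titan
  - task 5 (Train): project_id=NULL, no match -> kept with NULL
  - task 6 (Audit): project_id=1 -> matches Helix
  - task 7 (Implement): project_id=4 -> matches Titan
Match against tasks (self):
  - task 1 (Test): parent_id=NULL -> NULL
  - task 2 (Review): parent_id=1 -> Test
  - task 3 (Deploy): parent_id=1 -> Test
  - task 4 (Design): parent_id=NULL -> NULL
  - task 5 (Train): parent_id=1 -> Test
  - task 6 (Audit): parent_id=3 -> Deploy
  - task 7 (Implement): parent_id=6 -> Audit

SQL:
SELECT a.name, b.name AS project, c.name AS parent
FROM tasks a
LEFT JOIN projects b ON a.project_id = b.id
LEFT JOIN tasks c ON a.parent_id = c.id

Result:
name      | project | parent
----------+---------+-------
Test      | Nova    | NULL  
Review    | Beta    | Test  
Deploy    | Titan   | Test  
Design    | Titan   | NULL  
Train     | NULL    | Test  
Audit     | Helix   | Deploy
Implement | Titan   | Audit 


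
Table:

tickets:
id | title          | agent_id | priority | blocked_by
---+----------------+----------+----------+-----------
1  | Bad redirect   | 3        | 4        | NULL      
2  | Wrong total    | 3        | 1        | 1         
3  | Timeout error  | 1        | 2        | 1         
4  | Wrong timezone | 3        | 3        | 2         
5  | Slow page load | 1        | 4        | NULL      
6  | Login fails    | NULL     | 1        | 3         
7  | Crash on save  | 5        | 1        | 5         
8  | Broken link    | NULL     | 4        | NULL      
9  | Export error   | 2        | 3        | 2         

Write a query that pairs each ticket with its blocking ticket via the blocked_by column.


This is a self-join: tickets is joined to a second copy of itself, matching each row's blocked_by to another row's id. Use LEFT JOIN so rows with blocked_by=NULL are kept.
  - ticket 1 (Bad redirect): blocked_by=NULL -> NULL
  - ticket 2 (Wrong total): blocked_by=1 -> Bad redirect
  - ticket 3 (Timeout error): blocked_by=1 -> Bad redirect
  - ticket 4 (Wrong timezone): blocked_by=2 -> Wrong total
  - ticket 5 (Slow page load): blocked_by=NULL -> NULL
  - ticket 6 (Login fails): blocked_by=3 -> Timeout error
  - ticket 7 (Crash on save): blocked_by=5 -> Slow page load
  - ticket 8 (Broken link): blocked_by=NULL -> NULL
  - ticket 9 (Export error): blocked_by=2 -> Wrong total

SQL:
SELECT a.title AS item, b.title AS blocked_by
FROM tickets a
LEFT JOIN tickets b ON a.blocked_by = b.id

Result:
item           | blocked_by    
---------------+---------------
Bad redirect   | NULL          
Wrong total    | Bad redirect  
Timeout error  | Bad redirect  
Wrong timezone | Wrong total   
Slow page load | NULL          
Login fails    | Timeout error 
Crash on save  | Slow page load
Broken link    | NULL          
Export error   | Wrong total   


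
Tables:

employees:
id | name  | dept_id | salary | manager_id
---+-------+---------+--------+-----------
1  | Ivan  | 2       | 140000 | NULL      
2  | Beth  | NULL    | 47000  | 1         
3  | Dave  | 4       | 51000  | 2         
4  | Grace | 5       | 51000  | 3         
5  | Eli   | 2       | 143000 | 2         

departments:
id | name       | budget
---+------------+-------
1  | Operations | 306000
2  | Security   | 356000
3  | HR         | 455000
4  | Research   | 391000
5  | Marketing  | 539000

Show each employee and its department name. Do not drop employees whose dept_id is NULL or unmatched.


LEFT JOIN keeps every row from employees (the left table); where dept_id has no match in departments, the department columns become NULL. Walk through each employee:
  - employee 1 (Ivan): dept_id=2 -> matches Security
  - employee 2 (Beth): dept_id=NULL, no match -> kept with NULL
  - employee 3 (Dave): dept_id=4 -> matches Research
  - employee 4 (Grace): dept_id=5 -> matches Marketing
  - employee 5 (Eli): dept_id=2 -> matches Security
All 5 rows appear; 1 has NULL department.

SQL:
SELECT a.name, b.name AS department
FROM employees a
LEFT JOIN departments b ON a.dept_id = b.id

Result:
name  | department
------+-----------
Ivan  | Security  
Beth  | NULL      
Dave  | Research  
Grace | Marketing 
Eli   | Security  


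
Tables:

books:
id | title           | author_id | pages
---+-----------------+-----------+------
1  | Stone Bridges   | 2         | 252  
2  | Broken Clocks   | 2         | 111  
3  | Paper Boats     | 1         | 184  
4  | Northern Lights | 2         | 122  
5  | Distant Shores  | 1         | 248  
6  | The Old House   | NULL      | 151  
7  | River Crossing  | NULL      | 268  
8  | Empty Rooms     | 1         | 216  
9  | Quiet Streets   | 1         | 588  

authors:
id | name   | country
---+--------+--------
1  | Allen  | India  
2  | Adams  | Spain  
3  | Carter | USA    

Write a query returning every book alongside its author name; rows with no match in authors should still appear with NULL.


LEFT JOIN keeps every row from books (the left table); where author_id has no match in authors, the author columns become NULL. Walk through each book:
  - book 1 (Stone Bridges): author_id=2 -> matches Adams
  - book 2 (Broken Clocks): author_id=2 -> matches Adams
  - book 3 (Paper Boats): author_id=1 -> matches Allen
  - book 4 (Northern Lights): author_id=2 -> matches Adams
  - book 5 (Distant Shores): author_id=1 -> matches Allen
  - book 6 (The Old House): author_id=NULL, no match -> kept with NULL
  - book 7 (River Crossing): author_id=NULL, no match -> kept with NULL
  - book 8 (Empty Rooms): author_id=1 -> matches Allen
  - book 9 (Quiet Streets): author_id=1 -> matches Allen
All 9 rows appear; 2 have NULL author.

SQL:
SELECT a.title, b.name AS author
FROM books a
LEFT JOIN authors b ON a.author_id = b.id

Result:
title           | author
----------------+-------
Stone Bridges   | Adams 
Broken Clocks   | Adams 
Paper Boats     | Allen 
Northern Lights | Adams 
Distant Shores  | Allen 
The Old House   | NULL  
River Crossing  | NULL  
Empty Rooms     | Allen 
Quiet Streets   | Allen 


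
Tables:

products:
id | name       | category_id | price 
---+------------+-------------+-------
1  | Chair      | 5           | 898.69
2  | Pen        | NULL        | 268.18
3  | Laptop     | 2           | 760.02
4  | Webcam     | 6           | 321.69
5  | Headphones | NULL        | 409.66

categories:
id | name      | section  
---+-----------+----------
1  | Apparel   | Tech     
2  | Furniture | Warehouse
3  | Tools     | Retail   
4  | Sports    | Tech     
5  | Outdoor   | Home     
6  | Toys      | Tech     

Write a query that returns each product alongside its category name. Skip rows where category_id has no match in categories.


INNER JOIN keeps only products rows whose category_id matches an id in categories. Walk through each product:
  - product 1 (Chair): category_id=5 -> matches Outdoor
  - product 2 (Pen): category_id=NULL, no match -> dropped
  - product 3 (Laptop): category_id=2 -> matches Furniture
  - product 4 (Webcam): category_id=6 -> matches Toys
  - product 5 (Headphones): category_id=NULL, no match -> dropped
So 2 of 5 rows are dropped.

SQL:
SELECT a.name, b.name AS category
FROM products a
INNER JOIN categories b ON a.category_id = b.id

Result:
name   | category 
-------+----------
Chair  | Outdoor  
Laptop | Furniture
Webcam | Toys     


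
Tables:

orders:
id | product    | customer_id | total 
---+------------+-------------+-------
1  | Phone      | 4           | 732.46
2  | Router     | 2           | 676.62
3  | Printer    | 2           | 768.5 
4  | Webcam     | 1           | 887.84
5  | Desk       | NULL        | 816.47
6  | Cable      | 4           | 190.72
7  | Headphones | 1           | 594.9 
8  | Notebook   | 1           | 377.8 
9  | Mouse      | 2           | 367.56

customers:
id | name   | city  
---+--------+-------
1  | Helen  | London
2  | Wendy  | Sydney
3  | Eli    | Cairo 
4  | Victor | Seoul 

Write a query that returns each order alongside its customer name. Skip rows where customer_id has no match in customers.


INNER JOIN keeps only orders rows whose customer_id matches an id in customers. Walk through each order:
  - order 1 (Phone): customer_id=4 -> matches Victor
  - order 2 (Router): customer_id=2 -> matches Wendy
  - order 3 (Printer): customer_id=2 -> matches Wendy
  - order 4 (Webcam): customer_id=1 -> matches Helen
  - order 5 (Desk): customer_id=NULL, no match -> dropped
  - order 6 (Cable): customer_id=4 -> matches Victor
  - order 7 (Headphones): customer_id=1 -> matches Helen
  - order 8 (Notebook): customer_id=1 -> matches Helen
  - order 9 (Mouse): customer_id=2 -> matches Wendy
So 1 of 9 rows is dropped.

SQL:
SELECT a.product, b.name AS customer
FROM orders a
INNER JOIN customers b ON a.customer_id = b.id

Result:
product    | customer
-----------+---------
Phone      | Victor  
Router     | Wendy   
Printer    | Wendy   
Webcam     | Helen   
Cable      | Victor  
Headphones | Helen   
Notebook   | Helen   
Mouse      | Wendy   


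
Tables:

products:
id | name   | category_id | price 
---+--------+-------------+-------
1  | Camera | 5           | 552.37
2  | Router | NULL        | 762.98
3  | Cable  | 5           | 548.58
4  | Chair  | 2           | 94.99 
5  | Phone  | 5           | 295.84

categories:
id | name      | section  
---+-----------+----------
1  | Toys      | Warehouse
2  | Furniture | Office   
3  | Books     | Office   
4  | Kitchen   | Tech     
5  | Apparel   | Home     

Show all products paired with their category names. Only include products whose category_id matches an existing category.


INNER JOIN keeps only products rows whose category_id matches an id in categories. Walk through each product:
  - product 1 (Camera): category_id=5 -> matches Apparel
  - product 2 (Router): category_id=NULL, no match -> dropped
  - product 3 (Cable): category_id=5 -> matches Apparel
  - product 4 (Chair): category_id=2 -> matches Furniture
  - product 5 (Phone): category_id=5 -> matches Apparel
So 1 of 5 rows is dropped.

SQL:
SELECT a.name, b.name AS category
FROM products a
INNER JOIN categories b ON a.category_id = b.id

Result:
name   | category 
-------+----------
Camera | Apparel  
Cable  | Apparel  
Chair  | Furniture
Phone  | Apparel  


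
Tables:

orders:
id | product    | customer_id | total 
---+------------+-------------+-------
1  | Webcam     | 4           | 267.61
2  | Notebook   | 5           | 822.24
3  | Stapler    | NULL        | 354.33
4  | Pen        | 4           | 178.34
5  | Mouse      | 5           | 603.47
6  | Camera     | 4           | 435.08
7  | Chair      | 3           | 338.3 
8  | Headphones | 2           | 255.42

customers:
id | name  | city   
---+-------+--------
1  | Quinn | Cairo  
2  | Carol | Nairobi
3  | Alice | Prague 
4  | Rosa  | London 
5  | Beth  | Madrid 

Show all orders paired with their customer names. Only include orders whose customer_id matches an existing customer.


INNER JOIN keeps only orders rows whose customer_id matches an id in customers. Walk through each order:
  - order 1 (Webcam): customer_id=4 -> matches Rosa
  - order 2 (Notebook): customer_id=5 -> matches Beth
  - order 3 (Stapler): customer_id=NULL, no match -> dropped
  - order 4 (Pen): customer_id=4 -> matches Rosa
  - order 5 (Mouse): customer_id=5 -> matches Beth
  - order 6 (Camera): customer_id=4 -> matches Rosa
  - order 7 (Chair): customer_id=3 -> matches Alice
  - order 8 (Headphones): customer_id=2 -> matches Carol
So 1 of 8 rows is dropped.

SQL:
SELECT a.product, b.name AS customer
FROM orders a
INNER JOIN customers b ON a.customer_id = b.id

Result:
product    | customer
-----------+---------
Webcam     | Rosa    
Notebook   | Beth    
Pen        | Rosa    
Mouse      | Beth    
Camera     | Rosa    
Chair      | Alice   
Headphones | Carol   


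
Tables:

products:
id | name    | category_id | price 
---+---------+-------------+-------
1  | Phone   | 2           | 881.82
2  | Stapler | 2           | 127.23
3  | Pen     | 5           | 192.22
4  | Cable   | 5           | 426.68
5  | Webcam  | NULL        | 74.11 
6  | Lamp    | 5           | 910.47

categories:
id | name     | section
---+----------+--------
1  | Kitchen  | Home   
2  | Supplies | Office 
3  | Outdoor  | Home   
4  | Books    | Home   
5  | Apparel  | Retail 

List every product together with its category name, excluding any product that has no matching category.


INNER JOIN keeps only products rows whose category_id matches an id in categories. Walk through each product:
  - product 1 (Phone): category_id=2 -> matches Supplies
  - product 2 (Stapler): category_id=2 -> matches Supplies
  - product 3 (Pen): category_id=5 -> matches Apparel
  - product 4 (Cable): category_id=5 -> matches Apparel
  - product 5 (Webcam): category_id=NULL, no match -> dropped
  - product 6 (Lamp): category_id=5 -> matches Apparel
So 1 of 6 rows is dropped.

SQL:
SELECT a.name, b.name AS category
FROM products a
INNER JOIN categories b ON a.category_id = b.id

Result:
name    | category
--------+---------
Phone   | Supplies
Stapler | Supplies
Pen     | Apparel 
Cable   | Apparel 
Lamp    | Apparel 


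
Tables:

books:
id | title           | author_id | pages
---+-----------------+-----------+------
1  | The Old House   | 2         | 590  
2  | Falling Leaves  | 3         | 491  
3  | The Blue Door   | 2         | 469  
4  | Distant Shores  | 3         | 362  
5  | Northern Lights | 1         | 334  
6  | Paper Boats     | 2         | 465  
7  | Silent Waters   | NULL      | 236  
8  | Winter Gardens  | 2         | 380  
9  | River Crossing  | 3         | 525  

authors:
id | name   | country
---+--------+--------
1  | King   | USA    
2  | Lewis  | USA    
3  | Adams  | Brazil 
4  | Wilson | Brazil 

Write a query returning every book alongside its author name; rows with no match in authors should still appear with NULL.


LEFT JOIN keeps every row from books (the left table); where author_id has no match in authors, the author columns become NULL. Walk through each book:
  - book 1 (The Old House): author_id=2 -> matches Lewis
  - book 2 (Falling Leaves): author_id=3 -> matches Adams
  - book 3 (The Blue Door): author_id=2 -> matches Lewis
  - book 4 (Distant Shores): author_id=3 -> matches Adams
  - book 5 (Northern Lights): author_id=1 -> matches King
  - book 6 (Paper Boats): author_id=2 -> matches Lewis
  - book 7 (Silent Waters): author_id=NULL, no match -> kept with NULL
  - book 8 (Winter Gardens): author_id=2 -> matches Lewis
  - book 9 (River Crossing): author_id=3 -> matches Adams
All 9 rows appear; 1 has NULL author.

SQL:
SELECT a.title, b.name AS author
FROM books a
LEFT JOIN authors b ON a.author_id = b.id

Result:
title           | author
----------------+-------
The Old House   | Lewis 
Falling Leaves  | Adams 
The Blue Door   | Lewis 
Distant Shores  | Adams 
Northern Lights | King  
Paper Boats     | Lewis 
Silent Waters   | NULL  
Winter Gardens  | Lewis 
River Crossing  | Adams 


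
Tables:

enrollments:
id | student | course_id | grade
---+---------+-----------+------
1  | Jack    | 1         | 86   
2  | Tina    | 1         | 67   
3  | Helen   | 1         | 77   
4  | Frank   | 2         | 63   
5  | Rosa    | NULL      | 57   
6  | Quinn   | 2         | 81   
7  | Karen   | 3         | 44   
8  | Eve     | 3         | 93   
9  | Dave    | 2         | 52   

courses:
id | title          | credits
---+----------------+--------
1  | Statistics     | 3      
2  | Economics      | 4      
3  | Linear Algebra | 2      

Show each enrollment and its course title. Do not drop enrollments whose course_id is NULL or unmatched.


LEFT JOIN keeps every row from enrollments (the left table); where course_id has no match in courses, the course columns become NULL. Walk through each enrollment:
  - enrollment 1 (Jack): course_id=1 -> matches Statistics
  - enrollment 2 (Tina): course_id=1 -> matches Statistics
  - enrollment 3 (Helen): course_id=1 -> matches Statistics
  - enrollment 4 (Frank): course_id=2 -> matches Economics
  - enrollment 5 (Rosa): course_id=NULL, no match -> kept with NULL
  - enrollment 6 (Quinn): course_id=2 -> matches Economics
  - enrollment 7 (Karen): course_id=3 -> matches Linear Algebra
  - enrollment 8 (Eve): course_id=3 -> matches Linear Algebra
  - enrollment 9 (Dave): course_id=2 -> matches Economics
All 9 rows appear; 1 has NULL course.

SQL:
SELECT a.student, b.title AS course
FROM enrollments a
LEFT JOIN courses b ON a.course_id = b.id

Result:
student | course        
--------+---------------
Jack    | Statistics    
Tina    | Statistics    
Helen   | Statistics    
Frank   | Economics     
Rosa    | NULL          
Quinn   | Economics     
Karen   | Linear Algebra
Eve     | Linear Algebra
Dave    | Economics     


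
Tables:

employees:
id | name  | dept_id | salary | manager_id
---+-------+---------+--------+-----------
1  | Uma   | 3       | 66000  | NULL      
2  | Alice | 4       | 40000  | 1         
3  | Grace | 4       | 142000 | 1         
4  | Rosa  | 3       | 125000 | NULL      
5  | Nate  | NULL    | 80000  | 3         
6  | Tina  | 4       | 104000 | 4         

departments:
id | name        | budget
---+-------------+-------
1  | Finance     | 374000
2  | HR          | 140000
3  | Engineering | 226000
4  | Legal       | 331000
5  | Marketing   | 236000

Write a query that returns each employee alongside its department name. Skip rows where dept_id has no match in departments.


INNER JOIN keeps only employees rows whose dept_id matches an id in departments. Walk through each employee:
  - employee 1 (Uma): dept_id=3 -> matches Engineering
  - employee 2 (Alice): dept_id=4 -> matches Legal
  - employee 3 (Grace): dept_id=4 -> matches Legal
  - employee 4 (Rosa): dept_id=3 -> matches Engineering
  - employee 5 (Nate): dept_id=NULL, no match -> dropped
  - employee 6 (Tina): dept_id=4 -> matches Legal
So 1 of 6 rows is dropped.

SQL:
SELECT a.name, b.name AS department
FROM employees a
INNER JOIN departments b ON a.dept_id = b.id

Result:
name  | department 
------+------------
Uma   | Engineering
Alice | Legal      
Grace | Legal      
Rosa  | Engineering
Tina  | Legal      


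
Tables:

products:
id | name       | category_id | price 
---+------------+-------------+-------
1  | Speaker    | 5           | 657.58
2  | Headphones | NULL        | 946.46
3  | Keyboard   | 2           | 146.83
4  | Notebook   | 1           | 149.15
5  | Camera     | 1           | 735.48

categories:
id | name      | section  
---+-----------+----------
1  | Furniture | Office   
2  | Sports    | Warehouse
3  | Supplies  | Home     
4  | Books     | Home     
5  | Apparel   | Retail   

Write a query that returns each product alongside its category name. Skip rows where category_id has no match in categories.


INNER JOIN keeps only products rows whose category_id matches an id in categories. Walk through each product:
  - product 1 (Speaker): category_id=5 -> matches Apparel
  - product 2 (Headphones): category_id=NULL, no match -> dropped
  - product 3 (Keyboard): category_id=2 -> matches Sports
  - product 4 (Notebook): category_id=1 -> matches Furniture
  - product 5 (Camera): category_id=1 -> matches Furniture
So 1 of 5 rows is dropped.

SQL:
SELECT a.name, b.name AS category
FROM products a
INNER JOIN categories b ON a.category_id = b.id

Result:
name     | category 
---------+----------
Speaker  | Apparel  
Keyboard | Sports   
Notebook | Furniture
Camera   | Furniture


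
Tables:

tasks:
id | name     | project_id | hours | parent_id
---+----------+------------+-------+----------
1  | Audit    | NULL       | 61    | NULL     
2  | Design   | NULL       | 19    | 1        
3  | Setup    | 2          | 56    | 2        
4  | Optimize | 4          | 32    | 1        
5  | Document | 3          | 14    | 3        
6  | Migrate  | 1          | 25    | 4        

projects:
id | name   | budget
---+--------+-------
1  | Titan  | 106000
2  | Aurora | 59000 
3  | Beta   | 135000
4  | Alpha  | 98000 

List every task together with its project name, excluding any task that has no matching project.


INNER JOIN keeps only tasks rows whose project_id matches an id in projects. Walk through each task:
  - task 1 (Audit): project_id=NULL, no match -> dropped
  - task 2 (Design): project_id=NULL, no match -> dropped
  - task 3 (Setup): project_id=2 -> matches Aurora
  - task 4 (Optimize): project_id=4 -> matches Alpha
  - task 5 (Document): project_id=3 -> matches Beta
  - task 6 (Migrate): project_id=1 -> matches Titan
So 2 of 6 rows are dropped.

SQL:
SELECT a.name, b.name AS project
FROM tasks a
INNER JOIN projects b ON a.project_id = b.id

Result:
name     | project
---------+--------
Setup    | Aurora 
Optimize | Alpha  
Document | Beta   
Migrate  | Titan  


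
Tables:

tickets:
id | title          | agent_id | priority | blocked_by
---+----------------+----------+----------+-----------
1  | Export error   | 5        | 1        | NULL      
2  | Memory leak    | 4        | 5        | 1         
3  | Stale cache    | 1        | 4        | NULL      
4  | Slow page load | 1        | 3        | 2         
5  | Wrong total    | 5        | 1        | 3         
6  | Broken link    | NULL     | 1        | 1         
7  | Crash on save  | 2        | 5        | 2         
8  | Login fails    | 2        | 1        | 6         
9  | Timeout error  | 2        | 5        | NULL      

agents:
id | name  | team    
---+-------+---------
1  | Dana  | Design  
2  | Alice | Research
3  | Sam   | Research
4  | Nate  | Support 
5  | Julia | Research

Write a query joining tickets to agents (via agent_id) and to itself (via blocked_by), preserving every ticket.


Two LEFT JOINs from the same base table tickets: one to agents via agent_id, one to tickets itself via blocked_by. Both are LEFT so every ticket is preserved.
Match against agents:
  - ticket 1 (Export error): agent_id=5 -> matches Julia
  - ticket 2 (Memory leak): agent_id=4 -> matches Nate
  - ticket 3 (Stale cache): agent_id=1 -> matches Dana
  - ticket 4 (Slow page load): agent_id=1 -> matches Dana
  - ticket 5 (Wrong total): agent_id=5 -> matches Julia
  - ticket 6 (Broken link): agent_id=NULL, no match -> kept with NULL
  - ticket 7 (Crash on save): agent_id=2 -> matches Alice
  - ticket 8 (Login fails): agent_id=2 -> matches Alice
  - ticket 9 (Timeout error): agent_id=2 -> matches Alice
Match against tickets (self):
  - ticket 1 (Export error): blocked_by=NULL -> NULL
  - ticket 2 (Memory leak): blocked_by=1 -> Export error
  - ticket 3 (Stale cache): blocked_by=NULL -> NULL
  - ticket 4 (Slow page load): blocked_by=2 -> Memory leak
  - ticket 5 (Wrong total): blocked_by=3 -> Stale cache
  - ticket 6 (Broken link): blocked_by=1 -> Export error
  - ticket 7 (Crash on save): blocked_by=2 -> Memory leak
  - ticket 8 (Login fails): blocked_by=6 -> Broken link
  - ticket 9 (Timeout error): blocked_by=NULL -> NULL

SQL:
SELECT a.title, b.name AS agent, c.title AS blocked_by
FROM tickets a
LEFT JOIN agents b ON a.agent_id = b.id
LEFT JOIN tickets c ON a.blocked_by = c.id

Result:
title          | agent | blocked_by  
---------------+-------+-------------
Export error   | Julia | NULL        
Memory leak    | Nate  | Export error
Stale cache    | Dana  | NULL        
Slow page load | Dana  | Memory leak 
Wrong total    | Julia | Stale cache 
Broken link    | NULL  | Export error
Crash on save  | Alice | Memory leak 
Login fails    | Alice | Broken link 
Timeout error  | Alice | NULL        


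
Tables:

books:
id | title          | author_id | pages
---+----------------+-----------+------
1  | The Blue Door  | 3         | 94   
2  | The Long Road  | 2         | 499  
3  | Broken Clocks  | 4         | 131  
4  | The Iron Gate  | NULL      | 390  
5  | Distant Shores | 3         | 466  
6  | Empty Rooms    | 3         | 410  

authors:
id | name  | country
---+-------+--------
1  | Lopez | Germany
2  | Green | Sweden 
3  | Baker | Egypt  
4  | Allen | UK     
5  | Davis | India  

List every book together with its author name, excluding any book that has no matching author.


INNER JOIN keeps only books rows whose author_id matches an id in authors. Walk through each book:
  - book 1 (The Blue Door): author_id=3 -> matches Baker
  - book 2 (The Long Road): author_id=2 -> matches Green
  - book 3 (Broken Clocks): author_id=4 -> matches Allen
  - book 4 (The Iron Gate): author_id=NULL, no match -> dropped
  - book 5 (Distant Shores): author_id=3 -> matches Baker
  - book 6 (Empty Rooms): author_id=3 -> matches Baker
So 1 of 6 rows is dropped.

SQL:
SELECT a.title, b.name AS author
FROM books a
INNER JOIN authors b ON a.author_id = b.id

Result:
title          | author
---------------+-------
The Blue Door  | Baker 
The Long Road  | Green 
Broken Clocks  | Allen 
Distant Shores | Baker 
Empty Rooms    | Baker 


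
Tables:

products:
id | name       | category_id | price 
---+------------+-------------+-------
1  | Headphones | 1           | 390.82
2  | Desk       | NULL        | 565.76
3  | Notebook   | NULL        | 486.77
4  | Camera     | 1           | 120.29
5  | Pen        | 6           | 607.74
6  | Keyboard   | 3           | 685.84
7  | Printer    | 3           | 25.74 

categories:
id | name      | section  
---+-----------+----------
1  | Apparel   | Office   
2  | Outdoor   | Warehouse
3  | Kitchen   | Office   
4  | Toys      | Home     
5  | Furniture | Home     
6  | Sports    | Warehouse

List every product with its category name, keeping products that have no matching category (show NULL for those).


LEFT JOIN keeps every row from products (the left table); where category_id has no match in categories, the category columns become NULL. Walk through each product:
  - product 1 (Headphones): category_id=1 -> matches Apparel
  - product 2 (Desk): category_id=NULL, no match -> kept with NULL
  - product 3 (Notebook): category_id=NULL, no match -> kept with NULL
  - product 4 (Camera): category_id=1 -> matches Apparel
  - product 5 (Pen): category_id=6 -> matches Sports
  - product 6 (Keyboard): category_id=3 -> matches Kitchen
  - product 7 (Printer): category_id=3 -> matches Kitchen
All 7 rows appear; 2 have NULL category.

SQL:
SELECT a.name, b.name AS category
FROM products a
LEFT JOIN categories b ON a.category_id = b.id

Result:
name       | category
-----------+---------
Headphones | Apparel 
Desk       | NULL    
Notebook   | NULL    
Camera     | Apparel 
Pen        | Sports  
Keyboard   | Kitchen 
Printer    | Kitchen 


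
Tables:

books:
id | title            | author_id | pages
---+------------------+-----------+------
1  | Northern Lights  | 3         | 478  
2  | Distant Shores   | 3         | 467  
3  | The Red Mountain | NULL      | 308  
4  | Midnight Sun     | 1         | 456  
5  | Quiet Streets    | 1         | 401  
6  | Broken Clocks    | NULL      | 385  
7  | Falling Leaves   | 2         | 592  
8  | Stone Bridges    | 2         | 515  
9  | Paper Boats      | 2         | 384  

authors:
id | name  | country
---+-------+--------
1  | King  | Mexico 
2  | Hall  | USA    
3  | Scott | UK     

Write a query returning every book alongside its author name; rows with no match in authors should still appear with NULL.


LEFT JOIN keeps every row from books (the left table); where author_id has no match in authors, the author columns become NULL. Walk through each book:
  - book 1 (Northern Lights): author_id=3 -> matches Scott
  - book 2 (Distant Shores): author_id=3 -> matches Scott
  - book 3 (The Red Mountain): author_id=NULL, no match -> kept with NULL
  - book 4 (Midnight Sun): author_id=1 -> matches King
  - book 5 (Quiet Streets): author_id=1 -> matches King
  - book 6 (Broken Clocks): author_id=NULL, no match -> kept with NULL
  - book 7 (Falling Leaves): author_id=2 -> matches Hall
  - book 8 (Stone Bridges): author_id=2 -> matches Hall
  - book 9 (Paper Boats): author_id=2 -> matches Hall
All 9 rows appear; 2 have NULL author.

SQL:
SELECT a.title, b.name AS author
FROM books a
LEFT JOIN authors b ON a.author_id = b.id

Result:
title            | author
-----------------+-------
Northern Lights  | Scott 
Distant Shores   | Scott 
The Red Mountain | NULL  
Midnight Sun     | King  
Quiet Streets    | King  
Broken Clocks    | NULL  
Falling Leaves   | Hall  
Stone Bridges    | Hall  
Paper Boats      | Hall  


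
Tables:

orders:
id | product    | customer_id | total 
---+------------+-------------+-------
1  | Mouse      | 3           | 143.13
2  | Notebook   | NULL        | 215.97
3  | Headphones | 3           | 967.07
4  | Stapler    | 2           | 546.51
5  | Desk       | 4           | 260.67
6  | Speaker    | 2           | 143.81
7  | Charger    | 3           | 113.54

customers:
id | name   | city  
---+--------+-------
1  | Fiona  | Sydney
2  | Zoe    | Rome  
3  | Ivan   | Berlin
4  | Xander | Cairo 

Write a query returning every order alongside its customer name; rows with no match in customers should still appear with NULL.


LEFT JOIN keeps every row from orders (the left table); where customer_id has no match in customers, the customer columns become NULL. Walk through each order:
  - order 1 (Mouse): customer_id=3 -> matches Ivan
  - order 2 (Notebook): customer_id=NULL, no match -> kept with NULL
  - order 3 (Headphones): customer_id=3 -> matches Ivan
  - order 4 (Stapler): customer_id=2 -> matches Zoe
  - order 5 (Desk): customer_id=4 -> matches Xander
  - order 6 (Speaker): customer_id=2 -> matches Zoe
  - order 7 (Charger): customer_id=3 -> matches Ivan
All 7 rows appear; 1 has NULL customer.

SQL:
SELECT a.product, b.name AS customer
FROM orders a
LEFT JOIN customers b ON a.customer_id = b.id

Result:
product    | customer
-----------+---------
Mouse      | Ivan    
Notebook   | NULL    
Headphones | Ivan    
Stapler    | Zoe     
Desk       | Xander  
Speaker    | Zoe     
Charger    | Ivan    


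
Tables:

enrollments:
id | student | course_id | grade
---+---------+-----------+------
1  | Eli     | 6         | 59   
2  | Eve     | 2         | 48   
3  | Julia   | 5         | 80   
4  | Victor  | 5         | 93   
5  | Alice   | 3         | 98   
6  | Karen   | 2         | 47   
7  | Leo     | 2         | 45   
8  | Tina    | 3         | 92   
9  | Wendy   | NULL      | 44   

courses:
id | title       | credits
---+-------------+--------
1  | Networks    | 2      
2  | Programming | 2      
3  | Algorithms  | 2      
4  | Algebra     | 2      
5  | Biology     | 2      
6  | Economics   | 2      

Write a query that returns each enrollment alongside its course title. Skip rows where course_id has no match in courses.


INNER JOIN keeps only enrollments rows whose course_id matches an id in courses. Walk through each enrollment:
  - enrollment 1 (Eli): course_id=6 -> matches Economics
  - enrollment 2 (Eve): course_id=2 -> matches Programming
  - enrollment 3 (Julia): course_id=5 -> matches Biology
  - enrollment 4 (Victor): course_id=5 -> matches Biology
  - enrollment 5 (Alice): course_id=3 -> matches Algorithms
  - enrollment 6 (Karen): course_id=2 -> matches Programming
  - enrollment 7 (Leo): course_id=2 -> matches Programming
  - enrollment 8 (Tina): course_id=3 -> matches Algorithms
  - enrollment 9 (Wendy): course_id=NULL, no match -> dropped
So 1 of 9 rows is dropped.

SQL:
SELECT a.student, b.title AS course
FROM enrollments a
INNER JOIN courses b ON a.course_id = b.id

Result:
student | course     
--------+------------
Eli     | Economics  
Eve     | Programming
Julia   | Biology    
Victor  | Biology    
Alice   | Algorithms 
Karen   | Programming
Leo     | Programming
Tina    | Algorithms 


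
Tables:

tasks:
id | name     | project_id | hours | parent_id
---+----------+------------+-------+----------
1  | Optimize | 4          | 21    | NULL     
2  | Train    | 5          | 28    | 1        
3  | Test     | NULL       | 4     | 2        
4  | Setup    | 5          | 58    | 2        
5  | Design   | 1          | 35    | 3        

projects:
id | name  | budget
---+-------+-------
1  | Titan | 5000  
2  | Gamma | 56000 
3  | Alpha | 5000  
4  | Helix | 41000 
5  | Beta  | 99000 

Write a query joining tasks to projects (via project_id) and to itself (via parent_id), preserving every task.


Two LEFT JOINs from the same base table tasks: one to projects via project_id, one to tasks itself via parent_id. Both are LEFT so every task is preserved.
Match against projects:
  - task 1 (Optimize): project_id=4 -> matches Helix
  - task 2 (Train): project_id=5 -> matches Beta
  - task 3 (Test): project_id=NULL, no match -> kept with NULL
  - task 4 (Setup): project_id=5 -> matches Beta
  - task 5 (Design): project_id=1 -> matches Titan
Match against tasks (self):
  - task 1 (Optimize): parent_id=NULL -> NULL
  - task 2 (Train): parent_id=1 -> Optimize
  - task 3 (Test): parent_id=2 -> Train
  - task 4 (Setup): parent_id=2 -> Train
  - task 5 (Design): parent_id=3 -> Test

SQL:
SELECT a.name, b.name AS project, c.name AS parent
FROM tasks a
LEFT JOIN projects b ON a.project_id = b.id
LEFT JOIN tasks c ON a.parent_id = c.id

Result:
name     | project | parent  
---------+---------+---------
Optimize | Helix   | NULL    
Train    | Beta    | Optimize
Test     | NULL    | Train   
Setup    | Beta    | Train   
Design   | Titan   | Test    


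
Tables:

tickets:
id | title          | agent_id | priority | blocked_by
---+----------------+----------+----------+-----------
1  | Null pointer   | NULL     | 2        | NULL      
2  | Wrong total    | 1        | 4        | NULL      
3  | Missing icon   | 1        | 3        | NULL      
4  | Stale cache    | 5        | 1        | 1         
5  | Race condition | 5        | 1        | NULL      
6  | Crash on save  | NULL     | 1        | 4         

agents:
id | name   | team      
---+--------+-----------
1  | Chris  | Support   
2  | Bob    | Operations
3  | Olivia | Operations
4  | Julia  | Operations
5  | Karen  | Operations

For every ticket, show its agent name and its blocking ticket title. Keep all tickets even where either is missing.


Two LEFT JOINs from the same base table tickets: one to agents via agent_id, one to tickets itself via blocked_by. Both are LEFT so every ticket is preserved.
Match against agents:
  - ticket 1 (Null pointer): agent_id=NULL, no match -> kept with NULL
  - ticket 2 (Wrong total): agent_id=1 -> matches Chris
  - ticket 3 (Missing icon): agent_id=1 -> matches Chris
  - ticket 4 (Stale cache): agent_id=5 -> matches Karen
  - ticket 5 (Race condition): agent_id=5 -> matches Karen
  - ticket 6 (Crash on save): agent_id=NULL, no match -> kept with NULL
Match against tickets (self):
  - ticket 1 (Null pointer): blocked_by=NULL -> NULL
  - ticket 2 (Wrong total): blocked_by=NULL -> NULL
  - ticket 3 (Missing icon): blocked_by=NULL -> NULL
  - ticket 4 (Stale cache): blocked_by=1 -> Null pointer
  - ticket 5 (Race condition): blocked_by=NULL -> NULL
  - ticket 6 (Crash on save): blocked_by=4 -> Stale cache

SQL:
SELECT a.title, b.name AS agent, c.title AS blocked_by
FROM tickets a
LEFT JOIN agents b ON a.agent_id = b.id
LEFT JOIN tickets c ON a.blocked_by = c.id

Result:
title          | agent | blocked_by  
---------------+-------+-------------
Null pointer   | NULL  | NULL        
Wrong total    | Chris | NULL        
Missing icon   | Chris | NULL        
Stale cache    | Karen | Null pointer
Race condition | Karen | NULL        
Crash on save  | NULL  | Stale cache 
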